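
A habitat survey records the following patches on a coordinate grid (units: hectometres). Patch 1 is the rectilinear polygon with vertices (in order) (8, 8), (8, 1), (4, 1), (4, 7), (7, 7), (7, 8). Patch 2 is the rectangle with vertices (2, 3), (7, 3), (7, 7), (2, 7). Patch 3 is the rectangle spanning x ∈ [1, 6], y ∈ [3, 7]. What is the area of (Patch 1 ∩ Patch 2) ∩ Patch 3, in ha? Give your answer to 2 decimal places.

The region (Patch 1 ∩ Patch 2) ∩ Patch 3 is the polygon with vertices (6,7), (6,3), (4,3), (4,7).
By the shoelace formula its area is 8.00.

8.00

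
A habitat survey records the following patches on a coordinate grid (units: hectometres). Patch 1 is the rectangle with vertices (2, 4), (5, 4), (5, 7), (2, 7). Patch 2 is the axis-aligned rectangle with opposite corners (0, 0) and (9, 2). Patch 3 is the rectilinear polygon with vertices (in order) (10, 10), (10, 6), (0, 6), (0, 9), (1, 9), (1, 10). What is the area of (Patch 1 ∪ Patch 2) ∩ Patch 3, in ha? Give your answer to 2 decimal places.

3.00

The region (Patch 1 ∪ Patch 2) ∩ Patch 3 is the polygon with vertices (2,7), (5,7), (5,6), (2,6).
By the shoelace formula its area is 3.00.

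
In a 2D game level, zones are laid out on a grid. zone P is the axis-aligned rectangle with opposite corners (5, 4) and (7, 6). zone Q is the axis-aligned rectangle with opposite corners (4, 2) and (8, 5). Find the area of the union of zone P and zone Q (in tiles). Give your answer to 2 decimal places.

14.00

By inclusion–exclusion:
Individual areas: |zone P| = 4, |zone Q| = 12.
|zone P∩zone Q|: x∈[5,7], y∈[4,5] → 2·1 = 2.
|zone P ∪ zone Q| = 16 − 2 = 14.00.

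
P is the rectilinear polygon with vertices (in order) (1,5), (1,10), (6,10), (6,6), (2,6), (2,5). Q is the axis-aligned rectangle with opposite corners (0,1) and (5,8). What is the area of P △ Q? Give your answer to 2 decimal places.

|P| = 21, |Q| = 35, |P∩Q| = 9.
|P △ Q| = |P| + |Q| − 2·|P∩Q| = 21 + 35 − 18 = 38.00.

38.00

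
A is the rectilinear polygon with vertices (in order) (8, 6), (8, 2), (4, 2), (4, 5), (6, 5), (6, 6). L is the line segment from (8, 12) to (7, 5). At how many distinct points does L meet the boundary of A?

The segment meets the boundary at (7.143,6).

1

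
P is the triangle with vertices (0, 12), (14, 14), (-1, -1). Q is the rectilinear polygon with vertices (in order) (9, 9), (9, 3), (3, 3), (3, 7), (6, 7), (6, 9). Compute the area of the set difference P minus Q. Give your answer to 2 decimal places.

|P| = 90, |P∩Q| = 12.
|P ∖ Q| = |P| − |P∩Q| = 90 − 12 = 78.00.

78.00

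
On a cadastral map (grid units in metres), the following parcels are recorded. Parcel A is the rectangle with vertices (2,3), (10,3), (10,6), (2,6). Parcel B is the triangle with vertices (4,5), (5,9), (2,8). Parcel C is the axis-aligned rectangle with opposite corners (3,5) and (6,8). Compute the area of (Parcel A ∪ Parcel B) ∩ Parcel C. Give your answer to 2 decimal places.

5.92

|Parcel A ∪ Parcel B| = 29.0417.
|(Parcel A ∪ Parcel B) ∩ Parcel C| = 5.92.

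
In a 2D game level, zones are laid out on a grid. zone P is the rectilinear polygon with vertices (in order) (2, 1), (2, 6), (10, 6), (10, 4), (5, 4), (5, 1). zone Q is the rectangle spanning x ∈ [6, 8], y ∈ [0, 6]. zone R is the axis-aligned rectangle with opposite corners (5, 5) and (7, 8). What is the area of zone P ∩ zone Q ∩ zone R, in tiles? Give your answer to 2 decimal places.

The intersection is the polygon with vertices (6,6), (7,6), (7,5), (6,5).
By the shoelace formula its area is 1.00.

1.00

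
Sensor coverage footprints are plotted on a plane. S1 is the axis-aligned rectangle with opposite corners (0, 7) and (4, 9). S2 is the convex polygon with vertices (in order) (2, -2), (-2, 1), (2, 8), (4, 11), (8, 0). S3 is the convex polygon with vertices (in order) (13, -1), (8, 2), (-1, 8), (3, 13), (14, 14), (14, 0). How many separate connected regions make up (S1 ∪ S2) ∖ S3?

(S1 ∪ S2) ∖ S3 splits into 2 disjoint pieces (area 0.0833, area 48.2124).

2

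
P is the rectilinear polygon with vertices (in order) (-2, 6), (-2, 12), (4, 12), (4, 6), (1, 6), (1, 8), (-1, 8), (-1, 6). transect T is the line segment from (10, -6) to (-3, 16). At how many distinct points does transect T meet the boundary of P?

2

The segment meets the boundary at (-0.636,12), (2.909,6).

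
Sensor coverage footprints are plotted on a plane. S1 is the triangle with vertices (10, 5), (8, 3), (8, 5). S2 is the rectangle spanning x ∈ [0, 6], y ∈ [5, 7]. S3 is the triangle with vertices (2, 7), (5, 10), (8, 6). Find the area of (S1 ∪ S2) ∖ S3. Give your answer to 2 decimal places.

|S1 ∪ S2| = 14.
|(S1 ∪ S2) ∩ S3| = 1.3333.
|(S1 ∪ S2) ∖ S3| = 14 − 1.3333 = 12.67.

12.67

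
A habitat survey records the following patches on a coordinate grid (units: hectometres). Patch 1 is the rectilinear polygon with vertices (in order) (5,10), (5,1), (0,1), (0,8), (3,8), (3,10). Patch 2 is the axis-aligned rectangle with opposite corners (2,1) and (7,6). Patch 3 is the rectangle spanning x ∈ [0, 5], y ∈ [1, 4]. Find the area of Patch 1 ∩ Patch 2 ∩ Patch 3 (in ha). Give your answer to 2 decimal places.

9.00

The intersection is the polygon with vertices (2,1), (2,4), (5,4), (5,1).
By the shoelace formula its area is 9.00.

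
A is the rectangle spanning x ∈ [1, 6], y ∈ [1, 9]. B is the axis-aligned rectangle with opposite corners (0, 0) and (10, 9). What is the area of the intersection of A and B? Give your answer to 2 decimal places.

|A∩B|: x∈[1,6], y∈[1,9] → 5·8 = 40.

40.00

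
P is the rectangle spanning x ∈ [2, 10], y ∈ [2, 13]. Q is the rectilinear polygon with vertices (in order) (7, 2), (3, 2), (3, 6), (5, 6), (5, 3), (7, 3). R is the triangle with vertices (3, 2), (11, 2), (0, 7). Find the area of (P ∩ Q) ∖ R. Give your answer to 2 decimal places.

1.64

|P ∩ Q| = 10.
|(P ∩ Q) ∩ R| = 8.3636.
|(P ∩ Q) ∖ R| = 10 − 8.3636 = 1.64.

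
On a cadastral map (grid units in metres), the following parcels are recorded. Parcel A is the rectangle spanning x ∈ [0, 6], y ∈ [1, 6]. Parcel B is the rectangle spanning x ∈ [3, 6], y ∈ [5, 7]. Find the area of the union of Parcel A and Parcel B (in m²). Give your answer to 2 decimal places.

33.00

By inclusion–exclusion:
Individual areas: |Parcel A| = 30, |Parcel B| = 6.
|Parcel A∩Parcel B|: x∈[3,6], y∈[5,6] → 3·1 = 3.
|Parcel A ∪ Parcel B| = 36 − 3 = 33.00.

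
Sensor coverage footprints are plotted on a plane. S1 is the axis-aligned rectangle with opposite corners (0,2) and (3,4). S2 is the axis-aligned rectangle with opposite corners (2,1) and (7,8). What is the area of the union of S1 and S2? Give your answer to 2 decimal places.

By inclusion–exclusion:
Individual areas: |S1| = 6, |S2| = 35.
|S1∩S2|: x∈[2,3], y∈[2,4] → 1·2 = 2.
|S1 ∪ S2| = 41 − 2 = 39.00.

39.00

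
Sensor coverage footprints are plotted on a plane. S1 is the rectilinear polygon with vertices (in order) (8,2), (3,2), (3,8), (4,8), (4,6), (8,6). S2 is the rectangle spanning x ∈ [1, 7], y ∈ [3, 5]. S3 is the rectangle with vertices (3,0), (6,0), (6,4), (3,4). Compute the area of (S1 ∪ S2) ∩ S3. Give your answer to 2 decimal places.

The region (S1 ∪ S2) ∩ S3 is the polygon with vertices (3,3), (3,4), (6,4), (6,2), (3,2).
By the shoelace formula its area is 6.00.

6.00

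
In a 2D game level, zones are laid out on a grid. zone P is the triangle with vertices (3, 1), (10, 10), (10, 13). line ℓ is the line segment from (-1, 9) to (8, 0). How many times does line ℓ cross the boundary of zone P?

The segment meets the boundary at (4.75,3.25), (4.474,3.526).

2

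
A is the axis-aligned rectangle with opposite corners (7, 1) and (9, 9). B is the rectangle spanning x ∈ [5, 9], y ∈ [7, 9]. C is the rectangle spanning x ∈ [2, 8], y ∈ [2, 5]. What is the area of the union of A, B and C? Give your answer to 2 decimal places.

By inclusion–exclusion:
Individual areas: |A| = 16, |B| = 8, |C| = 18.
|A∩B|: x∈[7,9], y∈[7,9] → 2·2 = 4.
|A∩C|: x∈[7,8], y∈[2,5] → 1·3 = 3.
|B∩C| = 0 (no overlap).
|A∩B∩C| = 0.
|A ∪ B ∪ C| = 42 − 7 + 0 = 35.00.

35.00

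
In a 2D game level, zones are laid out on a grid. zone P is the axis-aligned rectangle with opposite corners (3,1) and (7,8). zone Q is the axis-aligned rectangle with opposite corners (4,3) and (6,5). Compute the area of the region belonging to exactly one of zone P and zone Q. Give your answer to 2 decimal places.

24.00

|zone P∩zone Q|: x∈[4,6], y∈[3,5] → 2·2 = 4.
|zone P △ zone Q| = |zone P| + |zone Q| − 2·|zone P∩zone Q| = 28 + 4 − 8 = 24.00.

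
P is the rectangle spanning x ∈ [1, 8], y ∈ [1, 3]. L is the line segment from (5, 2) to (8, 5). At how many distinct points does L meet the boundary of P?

1

The segment meets the boundary at (6,3).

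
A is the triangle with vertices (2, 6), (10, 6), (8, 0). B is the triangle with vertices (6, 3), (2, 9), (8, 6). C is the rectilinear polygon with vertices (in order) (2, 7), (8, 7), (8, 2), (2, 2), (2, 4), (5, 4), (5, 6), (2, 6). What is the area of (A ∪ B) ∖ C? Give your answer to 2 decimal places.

|A ∪ B| = 30.
|(A ∪ B) ∩ C| = 15.3333.
|(A ∪ B) ∖ C| = 30 − 15.3333 = 14.67.

14.67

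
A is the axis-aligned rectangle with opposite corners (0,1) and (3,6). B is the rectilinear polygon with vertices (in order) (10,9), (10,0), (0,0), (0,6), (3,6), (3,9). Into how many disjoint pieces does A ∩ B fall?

A ∩ B is a single connected region.

1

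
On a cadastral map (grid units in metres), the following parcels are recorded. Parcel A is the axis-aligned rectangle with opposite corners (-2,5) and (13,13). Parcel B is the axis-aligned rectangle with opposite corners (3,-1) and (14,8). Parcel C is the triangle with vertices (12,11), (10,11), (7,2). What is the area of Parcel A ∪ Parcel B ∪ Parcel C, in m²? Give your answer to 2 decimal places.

189.00

By inclusion–exclusion:
Individual areas: |Parcel A| = 120, |Parcel B| = 99, |Parcel C| = 9.
|Parcel A∩Parcel B|: x∈[3,13], y∈[5,8] → 10·3 = 30.
|Parcel A∩Parcel C| = 8.
|Parcel B∩Parcel C| = 4.
|Parcel A∩Parcel B∩Parcel C| = 3.
|Parcel A ∪ Parcel B ∪ Parcel C| = 228 − 42 + 3 = 189.00.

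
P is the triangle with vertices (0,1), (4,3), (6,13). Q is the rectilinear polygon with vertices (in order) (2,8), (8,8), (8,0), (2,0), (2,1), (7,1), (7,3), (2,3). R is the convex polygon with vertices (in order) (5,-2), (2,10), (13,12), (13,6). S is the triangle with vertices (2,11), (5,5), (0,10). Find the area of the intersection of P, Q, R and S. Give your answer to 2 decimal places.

The intersection is the polygon with vertices (3.5,8), (4.571,5.857), (4.5,5.5), (3,7).
By the shoelace formula its area is 1.39.

1.39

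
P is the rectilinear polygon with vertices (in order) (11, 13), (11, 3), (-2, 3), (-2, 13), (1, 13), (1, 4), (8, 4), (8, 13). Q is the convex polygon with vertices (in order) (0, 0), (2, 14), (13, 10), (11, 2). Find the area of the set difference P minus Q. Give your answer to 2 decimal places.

34.04

|P| = 67, |P∩Q| = 32.961.
|P ∖ Q| = |P| − |P∩Q| = 67 − 32.961 = 34.04.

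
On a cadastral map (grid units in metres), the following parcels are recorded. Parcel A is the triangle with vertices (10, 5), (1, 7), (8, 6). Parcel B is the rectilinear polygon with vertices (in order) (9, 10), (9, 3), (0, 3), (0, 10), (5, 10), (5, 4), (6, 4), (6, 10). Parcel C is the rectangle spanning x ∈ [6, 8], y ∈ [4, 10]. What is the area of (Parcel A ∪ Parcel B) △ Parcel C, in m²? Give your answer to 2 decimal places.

|Parcel A ∪ Parcel B| = 57.496.
|(Parcel A ∪ Parcel B) ∩ Parcel C| = 12.
|(Parcel A ∪ Parcel B) △ Parcel C| = 57.496 + 12 − 24 = 45.50.

45.50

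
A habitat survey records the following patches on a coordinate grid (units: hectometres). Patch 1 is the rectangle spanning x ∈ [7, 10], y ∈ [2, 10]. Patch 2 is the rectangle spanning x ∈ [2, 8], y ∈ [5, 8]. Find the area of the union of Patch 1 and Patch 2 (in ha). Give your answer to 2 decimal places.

39.00

By inclusion–exclusion:
Individual areas: |Patch 1| = 24, |Patch 2| = 18.
|Patch 1∩Patch 2|: x∈[7,8], y∈[5,8] → 1·3 = 3.
|Patch 1 ∪ Patch 2| = 42 − 3 = 39.00.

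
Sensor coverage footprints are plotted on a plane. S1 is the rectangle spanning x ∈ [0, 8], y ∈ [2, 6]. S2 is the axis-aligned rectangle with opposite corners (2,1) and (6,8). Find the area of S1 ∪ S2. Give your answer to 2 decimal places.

By inclusion–exclusion:
Individual areas: |S1| = 32, |S2| = 28.
|S1∩S2|: x∈[2,6], y∈[2,6] → 4·4 = 16.
|S1 ∪ S2| = 60 − 16 = 44.00.

44.00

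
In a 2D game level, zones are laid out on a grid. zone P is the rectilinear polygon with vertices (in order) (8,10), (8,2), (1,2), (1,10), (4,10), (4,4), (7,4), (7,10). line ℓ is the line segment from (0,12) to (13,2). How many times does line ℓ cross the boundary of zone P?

4

The segment meets the boundary at (8,5.846), (7,6.615), (4,8.923), (2.6,10).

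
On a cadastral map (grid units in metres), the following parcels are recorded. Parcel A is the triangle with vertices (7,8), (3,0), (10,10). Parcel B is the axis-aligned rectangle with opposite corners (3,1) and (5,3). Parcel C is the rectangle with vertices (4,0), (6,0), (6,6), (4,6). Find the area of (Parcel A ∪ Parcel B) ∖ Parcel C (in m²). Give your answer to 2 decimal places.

|Parcel A ∪ Parcel B| = 11.2071.
|(Parcel A ∪ Parcel B) ∩ Parcel C| = 3.6786.
|(Parcel A ∪ Parcel B) ∖ Parcel C| = 11.2071 − 3.6786 = 7.53.

7.53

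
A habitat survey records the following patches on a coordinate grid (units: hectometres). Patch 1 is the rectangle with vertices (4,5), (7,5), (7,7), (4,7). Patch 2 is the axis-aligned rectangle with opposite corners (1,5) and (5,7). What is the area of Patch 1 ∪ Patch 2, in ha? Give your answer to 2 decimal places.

By inclusion–exclusion:
Individual areas: |Patch 1| = 6, |Patch 2| = 8.
|Patch 1∩Patch 2|: x∈[4,5], y∈[5,7] → 1·2 = 2.
|Patch 1 ∪ Patch 2| = 14 − 2 = 12.00.

12.00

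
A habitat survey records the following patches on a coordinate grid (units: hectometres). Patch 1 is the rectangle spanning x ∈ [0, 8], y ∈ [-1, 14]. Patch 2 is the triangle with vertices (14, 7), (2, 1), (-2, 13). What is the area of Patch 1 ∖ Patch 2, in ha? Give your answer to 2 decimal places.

57.00

|Patch 1| = 120, |Patch 1∩Patch 2| = 63.
|Patch 1 ∖ Patch 2| = |Patch 1| − |Patch 1∩Patch 2| = 120 − 63 = 57.00.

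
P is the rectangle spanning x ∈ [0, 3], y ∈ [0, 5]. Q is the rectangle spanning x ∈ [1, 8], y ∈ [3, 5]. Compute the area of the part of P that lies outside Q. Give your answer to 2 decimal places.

11.00

|P∩Q|: x∈[1,3], y∈[3,5] → 2·2 = 4.
|P| = 15.
|P ∖ Q| = |P| − |P∩Q| = 15 − 4 = 11.00.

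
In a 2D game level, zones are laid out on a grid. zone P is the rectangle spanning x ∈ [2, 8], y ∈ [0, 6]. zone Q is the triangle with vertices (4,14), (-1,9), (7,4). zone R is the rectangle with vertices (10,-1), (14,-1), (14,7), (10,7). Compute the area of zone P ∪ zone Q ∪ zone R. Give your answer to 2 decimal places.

By inclusion–exclusion:
Individual areas: |zone P| = 36, |zone Q| = 32.5, |zone R| = 32.
|zone P∩zone Q| = 2.6.
|zone P∩zone R| = 0 (no overlap).
|zone Q∩zone R| = 0.
|zone P∩zone Q∩zone R| = 0.
|zone P ∪ zone Q ∪ zone R| = 100.5 − 2.6 + 0 = 97.90.

97.90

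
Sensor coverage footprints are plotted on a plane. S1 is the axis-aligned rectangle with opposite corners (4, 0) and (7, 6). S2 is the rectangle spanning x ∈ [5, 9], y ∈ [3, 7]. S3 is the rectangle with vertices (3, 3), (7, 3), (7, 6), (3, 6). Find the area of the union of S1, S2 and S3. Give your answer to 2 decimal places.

31.00

By inclusion–exclusion:
Individual areas: |S1| = 18, |S2| = 16, |S3| = 12.
|S1∩S2|: x∈[5,7], y∈[3,6] → 2·3 = 6.
|S1∩S3|: x∈[4,7], y∈[3,6] → 3·3 = 9.
|S2∩S3|: x∈[5,7], y∈[3,6] → 2·3 = 6.
|S1∩S2∩S3| = 6.
|S1 ∪ S2 ∪ S3| = 46 − 21 + 6 = 31.00.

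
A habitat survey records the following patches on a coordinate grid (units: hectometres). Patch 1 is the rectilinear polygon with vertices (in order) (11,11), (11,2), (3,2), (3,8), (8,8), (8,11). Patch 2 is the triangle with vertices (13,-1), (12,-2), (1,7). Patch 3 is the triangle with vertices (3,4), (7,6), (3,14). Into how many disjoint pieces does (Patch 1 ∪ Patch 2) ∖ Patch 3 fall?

2

(Patch 1 ∪ Patch 2) ∖ Patch 3 splits into 2 disjoint pieces (area 52.5278, area 0.303).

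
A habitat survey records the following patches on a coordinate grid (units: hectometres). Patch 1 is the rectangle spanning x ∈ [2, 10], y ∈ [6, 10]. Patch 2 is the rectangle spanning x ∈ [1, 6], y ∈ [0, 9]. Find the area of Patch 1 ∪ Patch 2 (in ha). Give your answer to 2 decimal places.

By inclusion–exclusion:
Individual areas: |Patch 1| = 32, |Patch 2| = 45.
|Patch 1∩Patch 2|: x∈[2,6], y∈[6,9] → 4·3 = 12.
|Patch 1 ∪ Patch 2| = 77 − 12 = 65.00.

65.00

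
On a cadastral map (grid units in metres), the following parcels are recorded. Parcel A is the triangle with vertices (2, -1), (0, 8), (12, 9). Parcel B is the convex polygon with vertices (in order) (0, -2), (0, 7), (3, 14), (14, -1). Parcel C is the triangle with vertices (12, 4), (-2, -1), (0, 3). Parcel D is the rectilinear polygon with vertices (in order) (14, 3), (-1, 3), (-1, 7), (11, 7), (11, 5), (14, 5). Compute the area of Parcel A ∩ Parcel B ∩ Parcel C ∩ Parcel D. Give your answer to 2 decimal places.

The intersection is the polygon with vertices (1.091,3.091), (6.545,3.546), (6,3), (1.111,3).
By the shoelace formula its area is 1.59.

1.59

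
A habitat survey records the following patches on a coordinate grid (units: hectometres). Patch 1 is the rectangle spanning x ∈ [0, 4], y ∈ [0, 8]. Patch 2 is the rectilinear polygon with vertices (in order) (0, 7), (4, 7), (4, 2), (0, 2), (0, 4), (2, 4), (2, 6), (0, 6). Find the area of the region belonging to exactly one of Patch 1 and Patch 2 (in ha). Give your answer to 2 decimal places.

16.00

|Patch 1| = 32, |Patch 2| = 16, |Patch 1∩Patch 2| = 16.
|Patch 1 △ Patch 2| = |Patch 1| + |Patch 2| − 2·|Patch 1∩Patch 2| = 32 + 16 − 32 = 16.00.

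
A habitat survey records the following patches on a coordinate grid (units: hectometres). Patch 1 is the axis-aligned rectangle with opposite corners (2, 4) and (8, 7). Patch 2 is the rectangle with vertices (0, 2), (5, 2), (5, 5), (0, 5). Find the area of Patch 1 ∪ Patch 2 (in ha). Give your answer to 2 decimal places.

30.00

By inclusion–exclusion:
Individual areas: |Patch 1| = 18, |Patch 2| = 15.
|Patch 1∩Patch 2|: x∈[2,5], y∈[4,5] → 3·1 = 3.
|Patch 1 ∪ Patch 2| = 33 − 3 = 30.00.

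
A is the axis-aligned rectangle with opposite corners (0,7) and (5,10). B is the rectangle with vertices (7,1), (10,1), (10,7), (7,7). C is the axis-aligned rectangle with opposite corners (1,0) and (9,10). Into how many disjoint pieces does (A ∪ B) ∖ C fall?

(A ∪ B) ∖ C splits into 2 disjoint pieces (area 3, area 6).

2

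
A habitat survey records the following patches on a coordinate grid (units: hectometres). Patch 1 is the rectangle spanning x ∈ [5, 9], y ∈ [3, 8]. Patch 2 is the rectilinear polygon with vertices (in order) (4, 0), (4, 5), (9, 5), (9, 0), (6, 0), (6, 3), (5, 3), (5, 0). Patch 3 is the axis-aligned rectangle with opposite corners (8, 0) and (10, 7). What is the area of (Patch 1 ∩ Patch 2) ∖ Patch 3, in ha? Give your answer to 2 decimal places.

|Patch 1 ∩ Patch 2| = 8.
|(Patch 1 ∩ Patch 2) ∩ Patch 3| = 2.
|(Patch 1 ∩ Patch 2) ∖ Patch 3| = 8 − 2 = 6.00.

6.00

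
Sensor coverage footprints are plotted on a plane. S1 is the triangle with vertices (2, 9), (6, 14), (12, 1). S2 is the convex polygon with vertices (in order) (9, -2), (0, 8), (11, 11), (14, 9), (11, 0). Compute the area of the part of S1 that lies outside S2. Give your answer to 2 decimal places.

|S1| = 41, |S1∩S2| = 27.4178.
|S1 ∖ S2| = |S1| − |S1∩S2| = 41 − 27.4178 = 13.58.

13.58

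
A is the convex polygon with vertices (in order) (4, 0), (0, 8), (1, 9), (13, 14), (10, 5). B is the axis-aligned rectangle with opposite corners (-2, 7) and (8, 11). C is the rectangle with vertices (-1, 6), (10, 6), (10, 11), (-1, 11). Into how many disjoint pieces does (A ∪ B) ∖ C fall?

(A ∪ B) ∖ C splits into 2 disjoint pieces (area 4, area 45.3).

2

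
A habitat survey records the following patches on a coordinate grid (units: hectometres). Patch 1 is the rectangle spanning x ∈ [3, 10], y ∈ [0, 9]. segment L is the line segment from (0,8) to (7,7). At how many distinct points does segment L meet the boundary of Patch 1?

The segment meets the boundary at (3,7.571).

1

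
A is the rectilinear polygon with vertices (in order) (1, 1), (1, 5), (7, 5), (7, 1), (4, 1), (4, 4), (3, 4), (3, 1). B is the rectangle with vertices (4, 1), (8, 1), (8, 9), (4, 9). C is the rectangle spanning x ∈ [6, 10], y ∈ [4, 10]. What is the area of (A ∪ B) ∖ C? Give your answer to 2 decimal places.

|A ∪ B| = 41.
|(A ∪ B) ∩ C| = 10.
|(A ∪ B) ∖ C| = 41 − 10 = 31.00.

31.00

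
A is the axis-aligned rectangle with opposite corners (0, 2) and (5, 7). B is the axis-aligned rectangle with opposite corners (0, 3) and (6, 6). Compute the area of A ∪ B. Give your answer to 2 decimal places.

By inclusion–exclusion:
Individual areas: |A| = 25, |B| = 18.
|A∩B|: x∈[0,5], y∈[3,6] → 5·3 = 15.
|A ∪ B| = 43 − 15 = 28.00.

28.00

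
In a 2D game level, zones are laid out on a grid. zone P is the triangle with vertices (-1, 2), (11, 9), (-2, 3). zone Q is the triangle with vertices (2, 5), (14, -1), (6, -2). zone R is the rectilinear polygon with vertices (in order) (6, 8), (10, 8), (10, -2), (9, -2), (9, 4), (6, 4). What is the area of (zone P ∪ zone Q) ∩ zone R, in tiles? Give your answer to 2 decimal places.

|zone P ∪ zone Q| = 39.1206.
|(zone P ∪ zone Q) ∩ zone R| = 4.11.

4.11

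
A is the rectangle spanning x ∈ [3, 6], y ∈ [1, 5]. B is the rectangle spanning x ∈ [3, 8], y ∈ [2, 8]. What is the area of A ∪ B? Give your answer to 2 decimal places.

33.00

By inclusion–exclusion:
Individual areas: |A| = 12, |B| = 30.
|A∩B|: x∈[3,6], y∈[2,5] → 3·3 = 9.
|A ∪ B| = 42 − 9 = 33.00.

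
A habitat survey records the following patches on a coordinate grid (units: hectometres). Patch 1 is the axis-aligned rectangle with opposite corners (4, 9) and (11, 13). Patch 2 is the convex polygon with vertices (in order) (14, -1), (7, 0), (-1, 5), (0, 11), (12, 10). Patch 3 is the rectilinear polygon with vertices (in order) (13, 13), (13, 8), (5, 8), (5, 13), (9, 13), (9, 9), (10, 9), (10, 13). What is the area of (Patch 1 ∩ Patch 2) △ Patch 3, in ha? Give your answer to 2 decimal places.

|Patch 1 ∩ Patch 2| = 9.625.
|(Patch 1 ∩ Patch 2) ∩ Patch 3| = 6.7917.
|(Patch 1 ∩ Patch 2) △ Patch 3| = 9.625 + 36 − 13.5833 = 32.04.

32.04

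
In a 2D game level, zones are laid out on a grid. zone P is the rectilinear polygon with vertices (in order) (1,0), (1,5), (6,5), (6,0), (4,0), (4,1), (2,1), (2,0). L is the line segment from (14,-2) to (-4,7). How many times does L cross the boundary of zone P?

The segment meets the boundary at (1,4.5), (6,2).

2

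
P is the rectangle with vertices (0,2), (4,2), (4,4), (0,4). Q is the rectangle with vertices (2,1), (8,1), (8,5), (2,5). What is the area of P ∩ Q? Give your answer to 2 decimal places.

|P∩Q|: x∈[2,4], y∈[2,4] → 2·2 = 4.

4.00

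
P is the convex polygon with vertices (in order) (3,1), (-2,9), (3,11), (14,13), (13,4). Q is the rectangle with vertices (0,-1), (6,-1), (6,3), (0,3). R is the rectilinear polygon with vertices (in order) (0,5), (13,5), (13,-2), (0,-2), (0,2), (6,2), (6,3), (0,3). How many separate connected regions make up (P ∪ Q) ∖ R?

(P ∪ Q) ∖ R splits into 2 disjoint pieces (area 93.5, area 6).

2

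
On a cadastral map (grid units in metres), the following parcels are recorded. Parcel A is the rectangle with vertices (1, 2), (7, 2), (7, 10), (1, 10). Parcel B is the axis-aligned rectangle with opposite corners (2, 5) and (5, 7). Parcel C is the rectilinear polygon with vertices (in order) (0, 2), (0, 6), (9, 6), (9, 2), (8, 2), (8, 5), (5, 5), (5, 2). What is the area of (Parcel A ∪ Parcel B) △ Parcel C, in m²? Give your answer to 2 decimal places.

|Parcel A ∪ Parcel B| = 48.
|(Parcel A ∪ Parcel B) ∩ Parcel C| = 18.
|(Parcel A ∪ Parcel B) △ Parcel C| = 48 + 27 − 36 = 39.00.

39.00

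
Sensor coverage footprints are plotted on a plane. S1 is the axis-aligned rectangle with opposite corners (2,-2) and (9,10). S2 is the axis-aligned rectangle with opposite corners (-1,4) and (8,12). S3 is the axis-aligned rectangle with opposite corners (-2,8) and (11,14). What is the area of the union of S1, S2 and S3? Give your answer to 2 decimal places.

By inclusion–exclusion:
Individual areas: |S1| = 84, |S2| = 72, |S3| = 78.
|S1∩S2|: x∈[2,8], y∈[4,10] → 6·6 = 36.
|S1∩S3|: x∈[2,9], y∈[8,10] → 7·2 = 14.
|S2∩S3|: x∈[-1,8], y∈[8,12] → 9·4 = 36.
|S1∩S2∩S3| = 12.
|S1 ∪ S2 ∪ S3| = 234 − 86 + 12 = 160.00.

160.00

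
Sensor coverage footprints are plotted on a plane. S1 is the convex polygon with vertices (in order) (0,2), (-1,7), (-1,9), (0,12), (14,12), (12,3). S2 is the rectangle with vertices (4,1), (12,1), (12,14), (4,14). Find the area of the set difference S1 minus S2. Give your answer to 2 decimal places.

|S1| = 129, |S1∩S2| = 74.6667.
|S1 ∖ S2| = |S1| − |S1∩S2| = 129 − 74.6667 = 54.33.

54.33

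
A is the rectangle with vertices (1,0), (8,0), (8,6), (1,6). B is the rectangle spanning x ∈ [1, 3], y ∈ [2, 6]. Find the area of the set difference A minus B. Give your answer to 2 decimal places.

|A∩B|: x∈[1,3], y∈[2,6] → 2·4 = 8.
|A| = 42.
|A ∖ B| = |A| − |A∩B| = 42 − 8 = 34.00.

34.00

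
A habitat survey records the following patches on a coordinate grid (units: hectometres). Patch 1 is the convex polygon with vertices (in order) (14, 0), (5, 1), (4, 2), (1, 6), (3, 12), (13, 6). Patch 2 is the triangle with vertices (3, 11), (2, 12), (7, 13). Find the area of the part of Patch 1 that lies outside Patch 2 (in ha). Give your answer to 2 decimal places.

|Patch 1| = 93, |Patch 1∩Patch 2| = 0.5795.
|Patch 1 ∖ Patch 2| = |Patch 1| − |Patch 1∩Patch 2| = 93 − 0.5795 = 92.42.

92.42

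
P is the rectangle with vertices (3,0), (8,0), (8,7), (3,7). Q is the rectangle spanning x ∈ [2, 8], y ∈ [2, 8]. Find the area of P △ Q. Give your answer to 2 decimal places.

21.00

|P∩Q|: x∈[3,8], y∈[2,7] → 5·5 = 25.
|P △ Q| = |P| + |Q| − 2·|P∩Q| = 35 + 36 − 50 = 21.00.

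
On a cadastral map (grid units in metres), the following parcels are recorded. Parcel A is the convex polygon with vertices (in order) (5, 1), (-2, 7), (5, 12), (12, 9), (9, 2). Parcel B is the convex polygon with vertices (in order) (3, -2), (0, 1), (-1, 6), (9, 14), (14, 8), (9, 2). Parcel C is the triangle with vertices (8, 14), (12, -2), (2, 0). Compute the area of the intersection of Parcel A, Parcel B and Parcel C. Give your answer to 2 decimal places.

The intersection is the polygon with vertices (8.92,10.32), (10.263,4.947), (9,2), (5,1), (3.119,2.612), (6.81,11.224).
By the shoelace formula its area is 44.73.

44.73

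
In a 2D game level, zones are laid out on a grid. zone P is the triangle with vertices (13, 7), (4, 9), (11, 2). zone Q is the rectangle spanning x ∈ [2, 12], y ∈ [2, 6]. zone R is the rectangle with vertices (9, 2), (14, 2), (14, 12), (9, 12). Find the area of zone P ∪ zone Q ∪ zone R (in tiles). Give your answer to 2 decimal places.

By inclusion–exclusion:
Individual areas: |zone P| = 24.5, |zone Q| = 40, |zone R| = 50.
|zone P∩zone Q| = 10.75.
|zone P∩zone R| = 14.7778.
|zone Q∩zone R|: x∈[9,12], y∈[2,6] → 3·4 = 12.
|zone P∩zone Q∩zone R| = 8.75.
|zone P ∪ zone Q ∪ zone R| = 114.5 − 37.5278 + 8.75 = 85.72.

85.72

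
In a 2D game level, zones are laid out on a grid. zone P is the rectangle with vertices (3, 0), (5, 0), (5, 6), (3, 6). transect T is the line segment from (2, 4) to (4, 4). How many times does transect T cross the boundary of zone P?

The segment meets the boundary at (3,4).

1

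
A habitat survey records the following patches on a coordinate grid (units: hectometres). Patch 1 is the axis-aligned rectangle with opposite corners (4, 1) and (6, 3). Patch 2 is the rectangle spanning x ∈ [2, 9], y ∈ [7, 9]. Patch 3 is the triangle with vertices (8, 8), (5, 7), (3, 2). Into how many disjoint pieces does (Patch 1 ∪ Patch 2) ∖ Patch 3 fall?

(Patch 1 ∪ Patch 2) ∖ Patch 3 splits into 2 disjoint pieces (area 4, area 12.9167).

2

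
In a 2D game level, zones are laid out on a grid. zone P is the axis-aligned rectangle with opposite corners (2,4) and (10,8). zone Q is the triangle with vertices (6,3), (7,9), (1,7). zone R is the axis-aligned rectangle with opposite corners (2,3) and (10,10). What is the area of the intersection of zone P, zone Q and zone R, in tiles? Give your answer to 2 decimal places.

The intersection is the polygon with vertices (6.167,4), (4.75,4), (2,6.2), (2,7.333), (4,8), (6.833,8).
By the shoelace formula its area is 14.31.

14.31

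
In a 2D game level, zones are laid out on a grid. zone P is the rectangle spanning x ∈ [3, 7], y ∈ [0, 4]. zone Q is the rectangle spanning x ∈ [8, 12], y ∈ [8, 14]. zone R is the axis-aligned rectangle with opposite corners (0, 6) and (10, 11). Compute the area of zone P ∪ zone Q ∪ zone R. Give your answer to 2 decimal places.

84.00

By inclusion–exclusion:
Individual areas: |zone P| = 16, |zone Q| = 24, |zone R| = 50.
|zone P∩zone Q| = 0 (no overlap).
|zone P∩zone R| = 0 (no overlap).
|zone Q∩zone R|: x∈[8,10], y∈[8,11] → 2·3 = 6.
|zone P∩zone Q∩zone R| = 0.
|zone P ∪ zone Q ∪ zone R| = 90 − 6 + 0 = 84.00.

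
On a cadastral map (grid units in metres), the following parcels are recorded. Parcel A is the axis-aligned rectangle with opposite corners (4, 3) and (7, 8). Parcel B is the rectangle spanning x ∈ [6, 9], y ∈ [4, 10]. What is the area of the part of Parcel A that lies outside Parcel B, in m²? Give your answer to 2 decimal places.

|Parcel A∩Parcel B|: x∈[6,7], y∈[4,8] → 1·4 = 4.
|Parcel A| = 15.
|Parcel A ∖ Parcel B| = |Parcel A| − |Parcel A∩Parcel B| = 15 − 4 = 11.00.

11.00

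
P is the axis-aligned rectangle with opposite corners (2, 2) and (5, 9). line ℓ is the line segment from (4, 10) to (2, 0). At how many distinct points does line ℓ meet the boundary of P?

2

The segment meets the boundary at (2.4,2), (3.8,9).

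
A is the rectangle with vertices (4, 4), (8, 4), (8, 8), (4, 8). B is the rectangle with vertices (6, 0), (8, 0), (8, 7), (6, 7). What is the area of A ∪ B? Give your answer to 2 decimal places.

By inclusion–exclusion:
Individual areas: |A| = 16, |B| = 14.
|A∩B|: x∈[6,8], y∈[4,7] → 2·3 = 6.
|A ∪ B| = 30 − 6 = 24.00.

24.00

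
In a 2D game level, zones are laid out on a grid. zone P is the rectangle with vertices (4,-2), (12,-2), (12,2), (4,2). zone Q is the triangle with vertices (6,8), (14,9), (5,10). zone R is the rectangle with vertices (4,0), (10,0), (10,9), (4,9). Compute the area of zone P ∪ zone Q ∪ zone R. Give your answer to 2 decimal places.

79.25

By inclusion–exclusion:
Individual areas: |zone P| = 32, |zone Q| = 8.5, |zone R| = 54.
|zone P∩zone Q| = 0.
|zone P∩zone R|: x∈[4,10], y∈[0,2] → 6·2 = 12.
|zone Q∩zone R| = 3.25.
|zone P∩zone Q∩zone R| = 0.
|zone P ∪ zone Q ∪ zone R| = 94.5 − 15.25 + 0 = 79.25.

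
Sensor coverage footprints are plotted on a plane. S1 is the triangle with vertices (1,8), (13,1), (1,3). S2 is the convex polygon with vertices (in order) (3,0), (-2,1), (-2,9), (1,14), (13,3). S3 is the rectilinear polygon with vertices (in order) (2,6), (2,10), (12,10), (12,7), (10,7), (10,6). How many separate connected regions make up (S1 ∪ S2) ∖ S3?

1

(S1 ∪ S2) ∖ S3 is a single connected region.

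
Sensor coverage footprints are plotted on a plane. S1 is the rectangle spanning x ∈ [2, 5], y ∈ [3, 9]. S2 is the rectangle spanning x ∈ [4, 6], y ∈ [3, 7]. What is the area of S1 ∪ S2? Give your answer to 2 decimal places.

22.00

By inclusion–exclusion:
Individual areas: |S1| = 18, |S2| = 8.
|S1∩S2|: x∈[4,5], y∈[3,7] → 1·4 = 4.
|S1 ∪ S2| = 26 − 4 = 22.00.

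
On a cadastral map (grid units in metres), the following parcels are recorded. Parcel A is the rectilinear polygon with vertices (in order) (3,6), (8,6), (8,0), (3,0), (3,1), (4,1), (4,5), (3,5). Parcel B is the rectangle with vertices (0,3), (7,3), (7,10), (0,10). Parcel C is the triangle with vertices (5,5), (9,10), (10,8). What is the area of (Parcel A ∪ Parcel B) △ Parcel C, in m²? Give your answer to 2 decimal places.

|Parcel A ∪ Parcel B| = 65.
|(Parcel A ∪ Parcel B) ∩ Parcel C| = 1.3.
|(Parcel A ∪ Parcel B) △ Parcel C| = 65 + 6.5 − 2.6 = 68.90.

68.90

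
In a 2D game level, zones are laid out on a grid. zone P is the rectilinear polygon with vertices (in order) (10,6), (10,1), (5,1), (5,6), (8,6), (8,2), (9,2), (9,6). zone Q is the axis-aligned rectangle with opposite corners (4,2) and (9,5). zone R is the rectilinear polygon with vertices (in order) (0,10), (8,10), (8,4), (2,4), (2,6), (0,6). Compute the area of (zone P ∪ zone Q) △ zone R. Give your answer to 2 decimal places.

|zone P ∪ zone Q| = 27.
|(zone P ∪ zone Q) ∩ zone R| = 7.
|(zone P ∪ zone Q) △ zone R| = 27 + 44 − 14 = 57.00.

57.00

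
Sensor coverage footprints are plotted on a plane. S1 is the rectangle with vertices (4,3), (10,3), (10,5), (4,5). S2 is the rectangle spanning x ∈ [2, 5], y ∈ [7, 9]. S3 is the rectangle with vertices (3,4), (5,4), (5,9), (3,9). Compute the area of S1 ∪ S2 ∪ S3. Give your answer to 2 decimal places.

23.00

By inclusion–exclusion:
Individual areas: |S1| = 12, |S2| = 6, |S3| = 10.
|S1∩S2| = 0 (no overlap).
|S1∩S3|: x∈[4,5], y∈[4,5] → 1·1 = 1.
|S2∩S3|: x∈[3,5], y∈[7,9] → 2·2 = 4.
|S1∩S2∩S3| = 0.
|S1 ∪ S2 ∪ S3| = 28 − 5 + 0 = 23.00.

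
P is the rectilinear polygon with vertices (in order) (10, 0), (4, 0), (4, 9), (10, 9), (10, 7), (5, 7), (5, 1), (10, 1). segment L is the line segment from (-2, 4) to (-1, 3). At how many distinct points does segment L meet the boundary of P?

The segment lies entirely outside P and never meets its boundary.

0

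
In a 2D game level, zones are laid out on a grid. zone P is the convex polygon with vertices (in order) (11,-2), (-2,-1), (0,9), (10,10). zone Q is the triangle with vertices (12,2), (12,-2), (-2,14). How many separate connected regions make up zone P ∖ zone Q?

zone P ∖ zone Q splits into 2 disjoint pieces (area 84.1903, area 22.4126).

2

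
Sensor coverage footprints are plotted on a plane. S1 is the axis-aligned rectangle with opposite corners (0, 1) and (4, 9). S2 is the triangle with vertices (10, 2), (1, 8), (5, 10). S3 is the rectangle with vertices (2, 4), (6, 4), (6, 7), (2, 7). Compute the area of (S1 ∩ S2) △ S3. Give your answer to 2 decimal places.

15.50

|S1 ∩ S2| = 5.
|(S1 ∩ S2) ∩ S3| = 0.75.
|(S1 ∩ S2) △ S3| = 5 + 12 − 1.5 = 15.50.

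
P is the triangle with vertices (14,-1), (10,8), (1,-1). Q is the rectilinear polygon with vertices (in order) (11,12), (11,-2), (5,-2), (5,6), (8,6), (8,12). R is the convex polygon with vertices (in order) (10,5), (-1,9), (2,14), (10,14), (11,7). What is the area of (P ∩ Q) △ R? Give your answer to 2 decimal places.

|P ∩ Q| = 40.375.
|(P ∩ Q) ∩ R| = 4.3588.
|(P ∩ Q) △ R| = 40.375 + 74 − 8.7176 = 105.66.

105.66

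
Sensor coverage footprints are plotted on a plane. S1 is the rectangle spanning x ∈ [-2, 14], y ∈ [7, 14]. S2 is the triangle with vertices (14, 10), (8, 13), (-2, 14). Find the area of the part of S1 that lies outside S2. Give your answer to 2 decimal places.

|S1| = 112, |S1∩S2| = 12.
|S1 ∖ S2| = |S1| − |S1∩S2| = 112 − 12 = 100.00.

100.00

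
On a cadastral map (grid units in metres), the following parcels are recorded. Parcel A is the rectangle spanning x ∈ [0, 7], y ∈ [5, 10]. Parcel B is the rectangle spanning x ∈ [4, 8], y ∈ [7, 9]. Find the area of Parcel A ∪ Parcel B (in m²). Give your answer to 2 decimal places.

37.00

By inclusion–exclusion:
Individual areas: |Parcel A| = 35, |Parcel B| = 8.
|Parcel A∩Parcel B|: x∈[4,7], y∈[7,9] → 3·2 = 6.
|Parcel A ∪ Parcel B| = 43 − 6 = 37.00.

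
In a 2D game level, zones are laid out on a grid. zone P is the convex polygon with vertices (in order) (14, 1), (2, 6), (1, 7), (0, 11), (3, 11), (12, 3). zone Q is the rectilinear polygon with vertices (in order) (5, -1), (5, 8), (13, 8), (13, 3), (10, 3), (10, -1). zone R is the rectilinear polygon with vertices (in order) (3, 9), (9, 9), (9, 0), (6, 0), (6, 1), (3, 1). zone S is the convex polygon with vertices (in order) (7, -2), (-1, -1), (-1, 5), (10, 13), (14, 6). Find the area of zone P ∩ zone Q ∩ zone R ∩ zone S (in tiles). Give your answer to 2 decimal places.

13.27

The intersection is the polygon with vertices (6.375,8), (9,5.667), (9,3.083), (5,4.75), (5,8).
By the shoelace formula its area is 13.27.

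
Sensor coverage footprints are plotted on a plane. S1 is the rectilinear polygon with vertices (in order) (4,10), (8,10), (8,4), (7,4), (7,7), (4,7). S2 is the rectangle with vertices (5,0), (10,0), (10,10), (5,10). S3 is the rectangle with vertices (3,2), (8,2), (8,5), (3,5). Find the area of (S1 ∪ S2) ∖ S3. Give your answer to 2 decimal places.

44.00

|S1 ∪ S2| = 53.
|(S1 ∪ S2) ∩ S3| = 9.
|(S1 ∪ S2) ∖ S3| = 53 − 9 = 44.00.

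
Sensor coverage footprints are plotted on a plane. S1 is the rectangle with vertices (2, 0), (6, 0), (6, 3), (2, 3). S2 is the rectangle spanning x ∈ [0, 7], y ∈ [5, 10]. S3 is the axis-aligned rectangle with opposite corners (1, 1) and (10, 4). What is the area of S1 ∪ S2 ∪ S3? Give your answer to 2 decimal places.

66.00

By inclusion–exclusion:
Individual areas: |S1| = 12, |S2| = 35, |S3| = 27.
|S1∩S2| = 0 (no overlap).
|S1∩S3|: x∈[2,6], y∈[1,3] → 4·2 = 8.
|S2∩S3| = 0 (no overlap).
|S1∩S2∩S3| = 0.
|S1 ∪ S2 ∪ S3| = 74 − 8 + 0 = 66.00.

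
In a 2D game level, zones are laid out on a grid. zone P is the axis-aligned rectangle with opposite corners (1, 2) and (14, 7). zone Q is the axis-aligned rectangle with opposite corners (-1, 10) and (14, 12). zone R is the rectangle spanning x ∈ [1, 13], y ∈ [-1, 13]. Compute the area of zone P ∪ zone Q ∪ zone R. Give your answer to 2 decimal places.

179.00

By inclusion–exclusion:
Individual areas: |zone P| = 65, |zone Q| = 30, |zone R| = 168.
|zone P∩zone Q| = 0 (no overlap).
|zone P∩zone R|: x∈[1,13], y∈[2,7] → 12·5 = 60.
|zone Q∩zone R|: x∈[1,13], y∈[10,12] → 12·2 = 24.
|zone P∩zone Q∩zone R| = 0.
|zone P ∪ zone Q ∪ zone R| = 263 − 84 + 0 = 179.00.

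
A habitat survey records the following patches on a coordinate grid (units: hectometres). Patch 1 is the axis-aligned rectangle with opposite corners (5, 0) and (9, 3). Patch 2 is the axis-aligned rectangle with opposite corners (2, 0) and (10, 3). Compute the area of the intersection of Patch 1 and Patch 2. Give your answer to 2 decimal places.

12.00

|Patch 1∩Patch 2|: x∈[5,9], y∈[0,3] → 4·3 = 12.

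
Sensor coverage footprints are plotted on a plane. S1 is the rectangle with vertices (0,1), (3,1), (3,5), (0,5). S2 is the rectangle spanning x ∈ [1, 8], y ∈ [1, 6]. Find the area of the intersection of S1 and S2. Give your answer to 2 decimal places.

8.00

|S1∩S2|: x∈[1,3], y∈[1,5] → 2·4 = 8.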